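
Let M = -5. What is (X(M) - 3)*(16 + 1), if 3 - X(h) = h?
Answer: 85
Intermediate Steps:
X(h) = 3 - h
(X(M) - 3)*(16 + 1) = ((3 - 1*(-5)) - 3)*(16 + 1) = ((3 + 5) - 3)*17 = (8 - 3)*17 = 5*17 = 85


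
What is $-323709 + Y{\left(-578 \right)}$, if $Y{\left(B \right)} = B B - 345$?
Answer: $10030$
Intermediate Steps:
$Y{\left(B \right)} = -345 + B^{2}$ ($Y{\left(B \right)} = B^{2} - 345 = -345 + B^{2}$)
$-323709 + Y{\left(-578 \right)} = -323709 - \left(345 - \left(-578\right)^{2}\right) = -323709 + \left(-345 + 334084\right) = -323709 + 333739 = 10030$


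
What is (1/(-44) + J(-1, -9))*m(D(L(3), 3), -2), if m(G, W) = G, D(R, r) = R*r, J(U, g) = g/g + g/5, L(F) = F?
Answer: -1629/220 ≈ -7.4045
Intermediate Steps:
J(U, g) = 1 + g/5 (J(U, g) = 1 + g*(⅕) = 1 + g/5)
(1/(-44) + J(-1, -9))*m(D(L(3), 3), -2) = (1/(-44) + (1 + (⅕)*(-9)))*(3*3) = (-1/44 + (1 - 9/5))*9 = (-1/44 - ⅘)*9 = -181/220*9 = -1629/220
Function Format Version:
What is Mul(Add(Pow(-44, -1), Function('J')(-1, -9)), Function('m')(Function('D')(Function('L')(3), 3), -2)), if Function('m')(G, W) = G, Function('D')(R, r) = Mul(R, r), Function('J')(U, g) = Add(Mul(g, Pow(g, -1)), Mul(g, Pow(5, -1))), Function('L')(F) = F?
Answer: Rational(-1629, 220) ≈ -7.4045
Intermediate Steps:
Function('J')(U, g) = Add(1, Mul(Rational(1, 5), g)) (Function('J')(U, g) = Add(1, Mul(g, Rational(1, 5))) = Add(1, Mul(Rational(1, 5), g)))
Mul(Add(Pow(-44, -1), Function('J')(-1, -9)), Function('m')(Function('D')(Function('L')(3), 3), -2)) = Mul(Add(Pow(-44, -1), Add(1, Mul(Rational(1, 5), -9))), Mul(3, 3)) = Mul(Add(Rational(-1, 44), Add(1, Rational(-9, 5))), 9) = Mul(Add(Rational(-1, 44), Rational(-4, 5)), 9) = Mul(Rational(-181, 220), 9) = Rational(-1629, 220)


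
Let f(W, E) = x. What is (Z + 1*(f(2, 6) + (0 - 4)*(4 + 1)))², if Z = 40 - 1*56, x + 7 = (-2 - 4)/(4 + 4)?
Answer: 30625/16 ≈ 1914.1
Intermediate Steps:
x = -31/4 (x = -7 + (-2 - 4)/(4 + 4) = -7 - 6/8 = -7 - 6*⅛ = -7 - ¾ = -31/4 ≈ -7.7500)
f(W, E) = -31/4
Z = -16 (Z = 40 - 56 = -16)
(Z + 1*(f(2, 6) + (0 - 4)*(4 + 1)))² = (-16 + 1*(-31/4 + (0 - 4)*(4 + 1)))² = (-16 + 1*(-31/4 - 4*5))² = (-16 + 1*(-31/4 - 20))² = (-16 + 1*(-111/4))² = (-16 - 111/4)² = (-175/4)² = 30625/16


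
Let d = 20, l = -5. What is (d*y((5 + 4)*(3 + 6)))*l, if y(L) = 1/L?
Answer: -100/81 ≈ -1.2346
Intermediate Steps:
(d*y((5 + 4)*(3 + 6)))*l = (20/(((5 + 4)*(3 + 6))))*(-5) = (20/((9*9)))*(-5) = (20/81)*(-5) = -100/81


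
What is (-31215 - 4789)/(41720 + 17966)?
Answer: -18002/29843 ≈ -0.60322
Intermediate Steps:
(-31215 - 4789)/(41720 + 17966) = -36004/59686 = -36004*1/59686 = -18002/29843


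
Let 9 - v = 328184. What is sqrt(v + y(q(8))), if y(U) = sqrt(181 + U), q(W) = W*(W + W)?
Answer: sqrt(-328175 + sqrt(309)) ≈ 572.85*I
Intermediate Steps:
q(W) = 2*W**2 (q(W) = W*(2*W) = 2*W**2)
v = -328175 (v = 9 - 1*328184 = 9 - 328184 = -328175)
sqrt(v + y(q(8))) = sqrt(-328175 + sqrt(181 + 2*8**2)) = sqrt(-328175 + sqrt(181 + 2*64)) = sqrt(-328175 + sqrt(181 + 128)) = sqrt(-328175 + sqrt(309))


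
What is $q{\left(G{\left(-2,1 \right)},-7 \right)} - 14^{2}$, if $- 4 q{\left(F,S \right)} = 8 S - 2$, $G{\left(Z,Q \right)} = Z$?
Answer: $- \frac{363}{2} \approx -181.5$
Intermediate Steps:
$q{\left(F,S \right)} = \frac{1}{2} - 2 S$ ($q{\left(F,S \right)} = - \frac{8 S - 2}{4} = - \frac{-2 + 8 S}{4} = \frac{1}{2} - 2 S$)
$q{\left(G{\left(-2,1 \right)},-7 \right)} - 14^{2} = \left(\frac{1}{2} - -14\right) - 14^{2} = \left(\frac{1}{2} + 14\right) - 196 = \frac{29}{2} - 196 = - \frac{363}{2}$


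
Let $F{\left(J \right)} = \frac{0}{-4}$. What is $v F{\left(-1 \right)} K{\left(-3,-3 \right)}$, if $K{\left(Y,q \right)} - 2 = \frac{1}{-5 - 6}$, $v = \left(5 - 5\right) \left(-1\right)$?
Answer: $0$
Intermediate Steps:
$v = 0$ ($v = 0 \left(-1\right) = 0$)
$K{\left(Y,q \right)} = \frac{21}{11}$ ($K{\left(Y,q \right)} = 2 + \frac{1}{-5 - 6} = 2 + \frac{1}{-11} = 2 - \frac{1}{11} = \frac{21}{11}$)
$F{\left(J \right)} = 0$ ($F{\left(J \right)} = 0 \left(- \frac{1}{4}\right) = 0$)
$v F{\left(-1 \right)} K{\left(-3,-3 \right)} = 0 \cdot 0 \cdot \frac{21}{11} = 0 \cdot \frac{21}{11} = 0$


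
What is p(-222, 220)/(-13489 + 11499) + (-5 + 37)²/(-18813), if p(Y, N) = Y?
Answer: 1069363/18718935 ≈ 0.057127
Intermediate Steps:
p(-222, 220)/(-13489 + 11499) + (-5 + 37)²/(-18813) = -222/(-13489 + 11499) + (-5 + 37)²/(-18813) = -222/(-1990) + 32²*(-1/18813) = -222*(-1/1990) + 1024*(-1/18813) = 111/995 - 1024/18813 = 1069363/18718935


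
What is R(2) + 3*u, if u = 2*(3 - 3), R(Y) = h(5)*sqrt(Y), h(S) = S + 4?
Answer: 9*sqrt(2) ≈ 12.728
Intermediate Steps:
h(S) = 4 + S
R(Y) = 9*sqrt(Y) (R(Y) = (4 + 5)*sqrt(Y) = 9*sqrt(Y))
u = 0 (u = 2*0 = 0)
R(2) + 3*u = 9*sqrt(2) + 3*0 = 9*sqrt(2) + 0 = 9*sqrt(2)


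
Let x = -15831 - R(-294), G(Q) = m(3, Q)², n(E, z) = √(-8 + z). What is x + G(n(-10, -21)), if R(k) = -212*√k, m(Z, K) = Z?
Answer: -15822 + 1484*I*√6 ≈ -15822.0 + 3635.0*I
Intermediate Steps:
G(Q) = 9 (G(Q) = 3² = 9)
x = -15831 + 1484*I*√6 (x = -15831 - (-212)*√(-294) = -15831 - (-212)*7*I*√6 = -15831 - (-1484)*I*√6 = -15831 + 1484*I*√6 ≈ -15831.0 + 3635.0*I)
x + G(n(-10, -21)) = (-15831 + 1484*I*√6) + 9 = -15822 + 1484*I*√6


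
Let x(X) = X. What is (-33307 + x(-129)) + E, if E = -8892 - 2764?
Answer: -45092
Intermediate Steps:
E = -11656
(-33307 + x(-129)) + E = (-33307 - 129) - 11656 = -33436 - 11656 = -45092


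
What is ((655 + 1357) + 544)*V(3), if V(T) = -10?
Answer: -25560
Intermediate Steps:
((655 + 1357) + 544)*V(3) = ((655 + 1357) + 544)*(-10) = (2012 + 544)*(-10) = 2556*(-10) = -25560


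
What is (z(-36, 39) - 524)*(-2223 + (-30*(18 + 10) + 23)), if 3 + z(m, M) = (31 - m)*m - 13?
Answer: 8974080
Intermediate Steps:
z(m, M) = -16 + m*(31 - m) (z(m, M) = -3 + ((31 - m)*m - 13) = -3 + (m*(31 - m) - 13) = -3 + (-13 + m*(31 - m)) = -16 + m*(31 - m))
(z(-36, 39) - 524)*(-2223 + (-30*(18 + 10) + 23)) = ((-16 - 1*(-36)² + 31*(-36)) - 524)*(-2223 + (-30*(18 + 10) + 23)) = ((-16 - 1*1296 - 1116) - 524)*(-2223 + (-30*28 + 23)) = ((-16 - 1296 - 1116) - 524)*(-2223 + (-840 + 23)) = (-2428 - 524)*(-2223 - 817) = -2952*(-3040) = 8974080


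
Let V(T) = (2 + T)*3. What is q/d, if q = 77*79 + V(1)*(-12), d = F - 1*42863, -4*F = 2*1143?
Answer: -11950/86869 ≈ -0.13756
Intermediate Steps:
V(T) = 6 + 3*T
F = -1143/2 ≈ -571.50
d = -86869/2 (d = -1143/2 - 1*42863 = -1143/2 - 42863 = -86869/2 ≈ -43435.)
q = 5975 (q = 77*79 + (6 + 3*1)*(-12) = 6083 + (6 + 3)*(-12) = 6083 + 9*(-12) = 6083 - 108 = 5975)
q/d = 5975/(-86869/2) = 5975*(-2/86869) = -11950/86869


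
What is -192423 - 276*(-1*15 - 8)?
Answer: -186075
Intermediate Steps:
-192423 - 276*(-1*15 - 8) = -192423 - 276*(-15 - 8) = -192423 - 276*(-23) = -192423 - 1*(-6348) = -192423 + 6348 = -186075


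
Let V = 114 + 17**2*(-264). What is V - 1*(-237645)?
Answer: 161463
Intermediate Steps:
V = -76182 (V = 114 + 289*(-264) = 114 - 76296 = -76182)
V - 1*(-237645) = -76182 - 1*(-237645) = -76182 + 237645 = 161463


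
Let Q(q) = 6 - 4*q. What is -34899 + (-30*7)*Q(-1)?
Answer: -36999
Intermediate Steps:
-34899 + (-30*7)*Q(-1) = -34899 + (-30*7)*(6 - 4*(-1)) = -34899 - 210*(6 + 4) = -34899 - 210*10 = -34899 - 2100 = -36999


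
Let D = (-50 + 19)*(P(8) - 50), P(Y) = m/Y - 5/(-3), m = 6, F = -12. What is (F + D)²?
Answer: 308248249/144 ≈ 2.1406e+6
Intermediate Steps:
P(Y) = 5/3 + 6/Y (P(Y) = 6/Y - 5/(-3) = 6/Y - 5*(-⅓) = 6/Y + 5/3 = 5/3 + 6/Y)
D = 17701/12 (D = (-50 + 19)*((5/3 + 6/8) - 50) = -31*((5/3 + 6*(⅛)) - 50) = -31*((5/3 + ¾) - 50) = -31*(29/12 - 50) = -31*(-571/12) = 17701/12 ≈ 1475.1)
(F + D)² = (-12 + 17701/12)² = (17557/12)² = 308248249/144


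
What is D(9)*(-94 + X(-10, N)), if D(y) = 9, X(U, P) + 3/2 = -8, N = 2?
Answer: -1863/2 ≈ -931.50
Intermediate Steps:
X(U, P) = -19/2 (X(U, P) = -3/2 - 8 = -19/2)
D(9)*(-94 + X(-10, N)) = 9*(-94 - 19/2) = 9*(-207/2) = -1863/2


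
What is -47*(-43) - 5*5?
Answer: 1996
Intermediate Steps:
-47*(-43) - 5*5 = 2021 - 1*25 = 2021 - 25 = 1996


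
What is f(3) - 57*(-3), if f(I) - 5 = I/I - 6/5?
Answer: 879/5 ≈ 175.80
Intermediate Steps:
f(I) = 24/5 (f(I) = 5 + (I/I - 6/5) = 5 + (1 - 6*⅕) = 5 + (1 - 6/5) = 5 - ⅕ = 24/5)
f(3) - 57*(-3) = 24/5 - 57*(-3) = 24/5 + 171 = 879/5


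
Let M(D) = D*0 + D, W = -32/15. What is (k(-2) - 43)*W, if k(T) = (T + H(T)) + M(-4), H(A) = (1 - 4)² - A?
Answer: 1216/15 ≈ 81.067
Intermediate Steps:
W = -32/15 (W = -32*1/15 = -32/15 ≈ -2.1333)
H(A) = 9 - A (H(A) = (-3)² - A = 9 - A)
M(D) = D (M(D) = 0 + D = D)
k(T) = 5 (k(T) = (T + (9 - T)) - 4 = 9 - 4 = 5)
(k(-2) - 43)*W = (5 - 43)*(-32/15) = -38*(-32/15) = 1216/15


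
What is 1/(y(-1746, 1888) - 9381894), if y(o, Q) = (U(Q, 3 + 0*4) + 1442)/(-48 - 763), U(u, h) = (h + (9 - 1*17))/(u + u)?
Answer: -3062336/28730517189371 ≈ -1.0659e-7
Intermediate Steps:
U(u, h) = (-8 + h)/(2*u) (U(u, h) = (h + (9 - 17))/((2*u)) = (h - 8)*(1/(2*u)) = (-8 + h)*(1/(2*u)) = (-8 + h)/(2*u))
y(o, Q) = -1442/811 + 5/(1622*Q) (y(o, Q) = ((-8 + (3 + 0*4))/(2*Q) + 1442)/(-48 - 763) = ((-8 + (3 + 0))/(2*Q) + 1442)/(-811) = ((-8 + 3)/(2*Q) + 1442)*(-1/811) = ((½)*(-5)/Q + 1442)*(-1/811) = (-5/(2*Q) + 1442)*(-1/811) = (1442 - 5/(2*Q))*(-1/811) = -1442/811 + 5/(1622*Q))
1/(y(-1746, 1888) - 9381894) = 1/((1/1622)*(5 - 2884*1888)/1888 - 9381894) = 1/((1/1622)*(1/1888)*(5 - 5444992) - 9381894) = 1/((1/1622)*(1/1888)*(-5444987) - 9381894) = 1/(-5444987/3062336 - 9381894) = 1/(-28730517189371/3062336) = -3062336/28730517189371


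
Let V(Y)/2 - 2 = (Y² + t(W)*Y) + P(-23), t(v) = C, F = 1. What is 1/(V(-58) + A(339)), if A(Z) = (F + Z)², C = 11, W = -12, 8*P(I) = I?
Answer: 4/484201 ≈ 8.2610e-6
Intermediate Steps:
P(I) = I/8
A(Z) = (1 + Z)²
t(v) = 11
V(Y) = -7/4 + 2*Y² + 22*Y (V(Y) = 4 + 2*((Y² + 11*Y) + (⅛)*(-23)) = 4 + 2*((Y² + 11*Y) - 23/8) = 4 + 2*(-23/8 + Y² + 11*Y) = 4 + (-23/4 + 2*Y² + 22*Y) = -7/4 + 2*Y² + 22*Y)
1/(V(-58) + A(339)) = 1/((-7/4 + 2*(-58)² + 22*(-58)) + (1 + 339)²) = 1/((-7/4 + 2*3364 - 1276) + 340²) = 1/((-7/4 + 6728 - 1276) + 115600) = 1/(21801/4 + 115600) = 1/(484201/4) = 4/484201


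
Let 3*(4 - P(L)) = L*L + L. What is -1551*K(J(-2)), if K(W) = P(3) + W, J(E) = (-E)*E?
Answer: 6204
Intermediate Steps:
J(E) = -E²
P(L) = 4 - L/3 - L²/3 (P(L) = 4 - (L*L + L)/3 = 4 - (L² + L)/3 = 4 - (L + L²)/3 = 4 + (-L/3 - L²/3) = 4 - L/3 - L²/3)
K(W) = W (K(W) = (4 - ⅓*3 - ⅓*3²) + W = (4 - 1 - ⅓*9) + W = (4 - 1 - 3) + W = 0 + W = W)
-1551*K(J(-2)) = -(-1551)*(-2)² = -(-1551)*4 = -1551*(-4) = 6204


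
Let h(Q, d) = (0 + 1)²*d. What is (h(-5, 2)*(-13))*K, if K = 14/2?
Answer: -182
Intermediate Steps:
K = 7 (K = 14*(½) = 7)
h(Q, d) = d (h(Q, d) = 1²*d = 1*d = d)
(h(-5, 2)*(-13))*K = (2*(-13))*7 = -26*7 = -182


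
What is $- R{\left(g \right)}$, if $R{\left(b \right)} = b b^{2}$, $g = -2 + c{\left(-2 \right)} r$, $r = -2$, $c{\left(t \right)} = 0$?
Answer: $8$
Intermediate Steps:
$g = -2$ ($g = -2 + 0 \left(-2\right) = -2 + 0 = -2$)
$R{\left(b \right)} = b^{3}$
$- R{\left(g \right)} = - \left(-2\right)^{3} = \left(-1\right) \left(-8\right) = 8$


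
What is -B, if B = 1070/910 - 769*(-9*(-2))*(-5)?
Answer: -6298217/91 ≈ -69211.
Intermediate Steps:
B = 6298217/91 (B = 1070*(1/910) - 13842*(-5) = 107/91 - 769*(-90) = 107/91 + 69210 = 6298217/91 ≈ 69211.)
-B = -1*6298217/91 = -6298217/91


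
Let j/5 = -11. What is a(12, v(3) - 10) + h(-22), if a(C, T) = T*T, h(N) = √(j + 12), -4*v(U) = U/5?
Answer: 41209/400 + I*√43 ≈ 103.02 + 6.5574*I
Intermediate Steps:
j = -55 (j = 5*(-11) = -55)
v(U) = -U/20 (v(U) = -U/(4*5) = -U/20)
h(N) = I*√43 (h(N) = √(-55 + 12) = √(-43) = I*√43)
a(C, T) = T²
a(12, v(3) - 10) + h(-22) = (-1/20*3 - 10)² + I*√43 = (-3/20 - 10)² + I*√43 = (-203/20)² + I*√43 = 41209/400 + I*√43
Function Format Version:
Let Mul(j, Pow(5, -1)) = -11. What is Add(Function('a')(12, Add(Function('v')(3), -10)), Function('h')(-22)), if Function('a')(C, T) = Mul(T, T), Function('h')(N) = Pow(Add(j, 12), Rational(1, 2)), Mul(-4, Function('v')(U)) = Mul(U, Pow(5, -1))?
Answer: Add(Rational(41209, 400), Mul(I, Pow(43, Rational(1, 2)))) ≈ Add(103.02, Mul(6.5574, I))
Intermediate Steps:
j = -55 (j = Mul(5, -11) = -55)
Function('v')(U) = Mul(Rational(-1, 20), U) (Function('v')(U) = Mul(Rational(-1, 4), Mul(U, Pow(5, -1))) = Mul(Rational(-1, 4), Mul(U, Rational(1, 5))) = Mul(Rational(-1, 4), Mul(Rational(1, 5), U)) = Mul(Rational(-1, 20), U))
Function('h')(N) = Mul(I, Pow(43, Rational(1, 2))) (Function('h')(N) = Pow(Add(-55, 12), Rational(1, 2)) = Pow(-43, Rational(1, 2)) = Mul(I, Pow(43, Rational(1, 2))))
Function('a')(C, T) = Pow(T, 2)
Add(Function('a')(12, Add(Function('v')(3), -10)), Function('h')(-22)) = Add(Pow(Add(Mul(Rational(-1, 20), 3), -10), 2), Mul(I, Pow(43, Rational(1, 2)))) = Add(Pow(Add(Rational(-3, 20), -10), 2), Mul(I, Pow(43, Rational(1, 2)))) = Add(Pow(Rational(-203, 20), 2), Mul(I, Pow(43, Rational(1, 2)))) = Add(Rational(41209, 400), Mul(I, Pow(43, Rational(1, 2))))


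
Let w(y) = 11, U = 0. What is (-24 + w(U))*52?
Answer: -676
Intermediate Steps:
(-24 + w(U))*52 = (-24 + 11)*52 = -13*52 = -676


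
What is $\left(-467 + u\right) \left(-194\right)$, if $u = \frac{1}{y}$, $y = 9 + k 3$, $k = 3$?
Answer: $\frac{815285}{9} \approx 90587.0$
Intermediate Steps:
$y = 18$ ($y = 9 + 3 \cdot 3 = 9 + 9 = 18$)
$u = \frac{1}{18} \approx 0.055556$
$\left(-467 + u\right) \left(-194\right) = \left(-467 + \frac{1}{18}\right) \left(-194\right) = \left(- \frac{8405}{18}\right) \left(-194\right) = \frac{815285}{9}$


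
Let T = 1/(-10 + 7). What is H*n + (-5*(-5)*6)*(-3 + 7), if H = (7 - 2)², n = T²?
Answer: 5425/9 ≈ 602.78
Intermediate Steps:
T = -⅓ (T = 1/(-3) = -⅓ ≈ -0.33333)
n = ⅑ (n = (-⅓)² = ⅑ ≈ 0.11111)
H = 25 (H = 5² = 25)
H*n + (-5*(-5)*6)*(-3 + 7) = 25*(⅑) + (-5*(-5)*6)*(-3 + 7) = 25/9 + (25*6)*4 = 25/9 + 150*4 = 25/9 + 600 = 5425/9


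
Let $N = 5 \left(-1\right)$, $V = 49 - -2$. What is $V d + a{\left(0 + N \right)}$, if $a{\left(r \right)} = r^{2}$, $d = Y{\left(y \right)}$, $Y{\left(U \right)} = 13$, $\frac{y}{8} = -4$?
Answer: $688$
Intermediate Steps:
$V = 51$ ($V = 49 + 2 = 51$)
$y = -32$ ($y = 8 \left(-4\right) = -32$)
$d = 13$
$N = -5$
$V d + a{\left(0 + N \right)} = 51 \cdot 13 + \left(0 - 5\right)^{2} = 663 + \left(-5\right)^{2} = 663 + 25 = 688$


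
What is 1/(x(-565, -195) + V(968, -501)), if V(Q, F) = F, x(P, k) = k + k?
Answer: -1/891 ≈ -0.0011223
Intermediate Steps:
x(P, k) = 2*k
1/(x(-565, -195) + V(968, -501)) = 1/(2*(-195) - 501) = 1/(-390 - 501) = 1/(-891) = -1/891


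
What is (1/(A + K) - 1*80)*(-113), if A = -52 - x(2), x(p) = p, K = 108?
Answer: 488047/54 ≈ 9037.9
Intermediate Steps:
A = -54 (A = -52 - 1*2 = -52 - 2 = -54)
(1/(A + K) - 1*80)*(-113) = (1/(-54 + 108) - 1*80)*(-113) = (1/54 - 80)*(-113) = -4319/54*(-113) = 488047/54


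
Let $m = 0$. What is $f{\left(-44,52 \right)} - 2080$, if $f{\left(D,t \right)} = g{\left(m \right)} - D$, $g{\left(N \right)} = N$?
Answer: $-2036$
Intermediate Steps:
$f{\left(D,t \right)} = - D$ ($f{\left(D,t \right)} = 0 - D = - D$)
$f{\left(-44,52 \right)} - 2080 = \left(-1\right) \left(-44\right) - 2080 = 44 - 2080 = -2036$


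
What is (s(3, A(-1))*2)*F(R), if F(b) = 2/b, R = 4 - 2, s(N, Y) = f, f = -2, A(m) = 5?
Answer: -4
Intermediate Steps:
s(N, Y) = -2
R = 2
(s(3, A(-1))*2)*F(R) = (-2*2)*(2/2) = -8/2 = -4*1 = -4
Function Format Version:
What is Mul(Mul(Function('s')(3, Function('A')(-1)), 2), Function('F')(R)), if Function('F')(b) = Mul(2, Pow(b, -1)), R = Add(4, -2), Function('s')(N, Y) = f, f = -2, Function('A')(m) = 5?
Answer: -4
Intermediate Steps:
Function('s')(N, Y) = -2
R = 2
Mul(Mul(Function('s')(3, Function('A')(-1)), 2), Function('F')(R)) = Mul(Mul(-2, 2), Mul(2, Pow(2, -1))) = Mul(-4, Mul(2, Rational(1, 2))) = Mul(-4, 1) = -4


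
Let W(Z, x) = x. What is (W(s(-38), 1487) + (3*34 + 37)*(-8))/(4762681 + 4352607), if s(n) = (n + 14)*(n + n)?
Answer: 375/9115288 ≈ 4.1140e-5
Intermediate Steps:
s(n) = 2*n*(14 + n) (s(n) = (14 + n)*(2*n) = 2*n*(14 + n))
(W(s(-38), 1487) + (3*34 + 37)*(-8))/(4762681 + 4352607) = (1487 + (3*34 + 37)*(-8))/(4762681 + 4352607) = (1487 + (102 + 37)*(-8))/9115288 = (1487 + 139*(-8))*(1/9115288) = (1487 - 1112)*(1/9115288) = 375*(1/9115288) = 375/9115288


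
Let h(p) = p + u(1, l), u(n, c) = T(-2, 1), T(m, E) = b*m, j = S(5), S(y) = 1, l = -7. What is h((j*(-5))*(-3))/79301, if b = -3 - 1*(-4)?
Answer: 13/79301 ≈ 0.00016393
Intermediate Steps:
j = 1
b = 1 (b = -3 + 4 = 1)
T(m, E) = m (T(m, E) = 1*m = m)
u(n, c) = -2
h(p) = -2 + p (h(p) = p - 2 = -2 + p)
h((j*(-5))*(-3))/79301 = (-2 + (1*(-5))*(-3))/79301 = (-2 - 5*(-3))*(1/79301) = (-2 + 15)*(1/79301) = 13*(1/79301) = 13/79301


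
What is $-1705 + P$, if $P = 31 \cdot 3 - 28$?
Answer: $-1640$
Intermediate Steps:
$P = 65$ ($P = 93 - 28 = 65$)
$-1705 + P = -1705 + 65 = -1640$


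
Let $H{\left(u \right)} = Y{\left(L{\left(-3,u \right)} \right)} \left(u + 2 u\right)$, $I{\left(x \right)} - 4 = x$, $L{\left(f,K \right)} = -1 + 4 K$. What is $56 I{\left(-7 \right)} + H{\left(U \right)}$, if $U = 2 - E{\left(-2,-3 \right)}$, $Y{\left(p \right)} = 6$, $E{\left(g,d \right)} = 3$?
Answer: $-186$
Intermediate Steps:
$I{\left(x \right)} = 4 + x$
$U = -1$ ($U = 2 - 3 = -1$)
$H{\left(u \right)} = 18 u$ ($H{\left(u \right)} = 6 \left(u + 2 u\right) = 6 \cdot 3 u = 18 u$)
$56 I{\left(-7 \right)} + H{\left(U \right)} = 56 \left(4 - 7\right) + 18 \left(-1\right) = 56 \left(-3\right) - 18 = -168 - 18 = -186$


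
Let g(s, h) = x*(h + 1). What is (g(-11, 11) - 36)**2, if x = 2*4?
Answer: 3600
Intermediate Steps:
x = 8
g(s, h) = 8 + 8*h (g(s, h) = 8*(h + 1) = 8*(1 + h) = 8 + 8*h)
(g(-11, 11) - 36)**2 = ((8 + 8*11) - 36)**2 = ((8 + 88) - 36)**2 = (96 - 36)**2 = 60**2 = 3600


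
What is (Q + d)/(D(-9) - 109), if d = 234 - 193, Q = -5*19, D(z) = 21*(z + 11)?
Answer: 54/67 ≈ 0.80597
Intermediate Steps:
D(z) = 231 + 21*z (D(z) = 21*(11 + z) = 231 + 21*z)
Q = -95
d = 41
(Q + d)/(D(-9) - 109) = (-95 + 41)/((231 + 21*(-9)) - 109) = -54/((231 - 189) - 109) = -54/(42 - 109) = -54/(-67) = -54*(-1/67) = 54/67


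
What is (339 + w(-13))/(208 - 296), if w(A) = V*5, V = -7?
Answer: -38/11 ≈ -3.4545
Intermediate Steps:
w(A) = -35 (w(A) = -7*5 = -35)
(339 + w(-13))/(208 - 296) = (339 - 35)/(208 - 296) = 304/(-88) = 304*(-1/88) = -38/11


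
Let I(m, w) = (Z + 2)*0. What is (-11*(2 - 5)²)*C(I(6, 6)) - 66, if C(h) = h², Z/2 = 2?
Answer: -66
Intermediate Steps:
Z = 4 (Z = 2*2 = 4)
I(m, w) = 0 (I(m, w) = (4 + 2)*0 = 6*0 = 0)
(-11*(2 - 5)²)*C(I(6, 6)) - 66 = -11*(2 - 5)²*0² - 66 = -11*(-3)²*0 - 66 = -11*9*0 - 66 = -99*0 - 66 = 0 - 66 = -66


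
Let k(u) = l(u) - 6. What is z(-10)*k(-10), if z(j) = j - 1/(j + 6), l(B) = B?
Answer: 156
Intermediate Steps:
z(j) = j - 1/(6 + j)
k(u) = -6 + u (k(u) = u - 6 = -6 + u)
z(-10)*k(-10) = ((-1 + (-10)**2 + 6*(-10))/(6 - 10))*(-6 - 10) = ((-1 + 100 - 60)/(-4))*(-16) = -1/4*39*(-16) = -39/4*(-16) = 156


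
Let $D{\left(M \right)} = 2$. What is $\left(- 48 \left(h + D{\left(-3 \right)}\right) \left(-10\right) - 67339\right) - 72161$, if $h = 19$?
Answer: $-129420$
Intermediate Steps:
$\left(- 48 \left(h + D{\left(-3 \right)}\right) \left(-10\right) - 67339\right) - 72161 = \left(- 48 \left(19 + 2\right) \left(-10\right) - 67339\right) - 72161 = \left(- 48 \cdot 21 \left(-10\right) - 67339\right) - 72161 = \left(\left(-48\right) \left(-210\right) - 67339\right) - 72161 = \left(10080 - 67339\right) - 72161 = -57259 - 72161 = -129420$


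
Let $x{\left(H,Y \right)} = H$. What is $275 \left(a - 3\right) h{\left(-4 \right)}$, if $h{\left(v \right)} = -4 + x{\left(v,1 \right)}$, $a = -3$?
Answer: $13200$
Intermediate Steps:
$h{\left(v \right)} = -4 + v$
$275 \left(a - 3\right) h{\left(-4 \right)} = 275 \left(-3 - 3\right) \left(-4 - 4\right) = 275 \left(\left(-6\right) \left(-8\right)\right) = 275 \cdot 48 = 13200$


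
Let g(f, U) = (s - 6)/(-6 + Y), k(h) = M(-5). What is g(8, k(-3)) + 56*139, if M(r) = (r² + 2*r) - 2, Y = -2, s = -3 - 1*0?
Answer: 62281/8 ≈ 7785.1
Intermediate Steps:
s = -3 (s = -3 + 0 = -3)
M(r) = -2 + r² + 2*r
k(h) = 13 (k(h) = -2 + (-5)² + 2*(-5) = -2 + 25 - 10 = 13)
g(f, U) = 9/8 (g(f, U) = (-3 - 6)/(-6 - 2) = -9/(-8) = -9*(-⅛) = 9/8)
g(8, k(-3)) + 56*139 = 9/8 + 56*139 = 9/8 + 7784 = 62281/8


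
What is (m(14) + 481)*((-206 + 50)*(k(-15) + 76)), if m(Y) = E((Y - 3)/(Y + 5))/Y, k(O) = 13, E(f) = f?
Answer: -888277494/133 ≈ -6.6788e+6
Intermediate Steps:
m(Y) = (-3 + Y)/(Y*(5 + Y)) (m(Y) = ((Y - 3)/(Y + 5))/Y = ((-3 + Y)/(5 + Y))/Y = (-3 + Y)/(Y*(5 + Y)))
(m(14) + 481)*((-206 + 50)*(k(-15) + 76)) = ((-3 + 14)/(14*(5 + 14)) + 481)*((-206 + 50)*(13 + 76)) = ((1/14)*11/19 + 481)*(-156*89) = ((1/14)*(1/19)*11 + 481)*(-13884) = (11/266 + 481)*(-13884) = (127957/266)*(-13884) = -888277494/133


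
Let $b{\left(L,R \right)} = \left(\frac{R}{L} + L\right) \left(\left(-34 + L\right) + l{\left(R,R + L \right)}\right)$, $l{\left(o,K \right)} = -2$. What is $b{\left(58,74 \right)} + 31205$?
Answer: $\frac{942763}{29} \approx 32509.0$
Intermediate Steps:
$b{\left(L,R \right)} = \left(-36 + L\right) \left(L + \frac{R}{L}\right)$ ($b{\left(L,R \right)} = \left(\frac{R}{L} + L\right) \left(\left(-34 + L\right) - 2\right) = \left(L + \frac{R}{L}\right) \left(-36 + L\right) = \left(-36 + L\right) \left(L + \frac{R}{L}\right)$)
$b{\left(58,74 \right)} + 31205 = \left(74 + 58^{2} - 2088 - \frac{2664}{58}\right) + 31205 = \left(74 + 3364 - 2088 - 2664 \cdot \frac{1}{58}\right) + 31205 = \left(74 + 3364 - 2088 - \frac{1332}{29}\right) + 31205 = \frac{37818}{29} + 31205 = \frac{942763}{29}$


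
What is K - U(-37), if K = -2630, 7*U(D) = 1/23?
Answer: -423431/161 ≈ -2630.0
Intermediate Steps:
U(D) = 1/161 (U(D) = (⅐)/23 = (⅐)*(1/23) = 1/161)
K - U(-37) = -2630 - 1*1/161 = -2630 - 1/161 = -423431/161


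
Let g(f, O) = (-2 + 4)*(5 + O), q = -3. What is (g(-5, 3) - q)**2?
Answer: 361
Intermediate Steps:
g(f, O) = 10 + 2*O (g(f, O) = 2*(5 + O) = 10 + 2*O)
(g(-5, 3) - q)**2 = ((10 + 2*3) - 1*(-3))**2 = ((10 + 6) + 3)**2 = (16 + 3)**2 = 19**2 = 361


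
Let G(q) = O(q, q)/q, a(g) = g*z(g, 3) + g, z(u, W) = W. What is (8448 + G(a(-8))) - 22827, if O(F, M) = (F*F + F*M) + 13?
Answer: -462189/32 ≈ -14443.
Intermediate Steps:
O(F, M) = 13 + F² + F*M (O(F, M) = (F² + F*M) + 13 = 13 + F² + F*M)
a(g) = 4*g (a(g) = g*3 + g = 3*g + g = 4*g)
G(q) = (13 + 2*q²)/q (G(q) = (13 + q² + q*q)/q = (13 + q² + q²)/q = (13 + 2*q²)/q)
(8448 + G(a(-8))) - 22827 = (8448 + (2*(4*(-8)) + 13/((4*(-8))))) - 22827 = (8448 + (2*(-32) + 13/(-32))) - 22827 = (8448 + (-64 + 13*(-1/32))) - 22827 = (8448 + (-64 - 13/32)) - 22827 = (8448 - 2061/32) - 22827 = 268275/32 - 22827 = -462189/32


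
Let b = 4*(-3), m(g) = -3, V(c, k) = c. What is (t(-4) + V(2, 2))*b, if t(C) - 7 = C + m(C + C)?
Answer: -24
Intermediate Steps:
t(C) = 4 + C (t(C) = 7 + (C - 3) = 7 + (-3 + C) = 4 + C)
b = -12
(t(-4) + V(2, 2))*b = ((4 - 4) + 2)*(-12) = (0 + 2)*(-12) = 2*(-12) = -24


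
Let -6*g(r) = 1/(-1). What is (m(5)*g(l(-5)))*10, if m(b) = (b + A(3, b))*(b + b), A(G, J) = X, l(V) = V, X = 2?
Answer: 350/3 ≈ 116.67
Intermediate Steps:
A(G, J) = 2
g(r) = ⅙ (g(r) = -⅙/(-1) = -⅙*(-1) = ⅙)
m(b) = 2*b*(2 + b) (m(b) = (b + 2)*(b + b) = (2 + b)*(2*b) = 2*b*(2 + b))
(m(5)*g(l(-5)))*10 = ((2*5*(2 + 5))*(⅙))*10 = ((2*5*7)*(⅙))*10 = (70*(⅙))*10 = (35/3)*10 = 350/3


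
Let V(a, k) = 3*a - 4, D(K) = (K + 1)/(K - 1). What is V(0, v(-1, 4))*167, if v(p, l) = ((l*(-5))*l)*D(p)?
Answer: -668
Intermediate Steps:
D(K) = (1 + K)/(-1 + K)
v(p, l) = -5*l²*(1 + p)/(-1 + p) (v(p, l) = ((l*(-5))*l)*((1 + p)/(-1 + p)) = ((-5*l)*l)*((1 + p)/(-1 + p)) = (-5*l²)*((1 + p)/(-1 + p)) = -5*l²*(1 + p)/(-1 + p))
V(a, k) = -4 + 3*a
V(0, v(-1, 4))*167 = (-4 + 3*0)*167 = (-4 + 0)*167 = -4*167 = -668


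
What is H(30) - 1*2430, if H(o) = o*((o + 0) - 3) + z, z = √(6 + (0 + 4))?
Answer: -1620 + √10 ≈ -1616.8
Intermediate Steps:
z = √10 (z = √(6 + 4) = √10 ≈ 3.1623)
H(o) = √10 + o*(-3 + o) (H(o) = o*((o + 0) - 3) + √10 = o*(o - 3) + √10 = o*(-3 + o) + √10 = √10 + o*(-3 + o))
H(30) - 1*2430 = (√10 + 30² - 3*30) - 1*2430 = (√10 + 900 - 90) - 2430 = (810 + √10) - 2430 = -1620 + √10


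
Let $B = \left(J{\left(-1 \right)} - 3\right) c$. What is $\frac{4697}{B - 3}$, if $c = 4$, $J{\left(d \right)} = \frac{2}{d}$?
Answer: $- \frac{4697}{23} \approx -204.22$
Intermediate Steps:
$B = -20$ ($B = \left(\frac{2}{-1} - 3\right) 4 = \left(2 \left(-1\right) - 3\right) 4 = \left(-2 - 3\right) 4 = \left(-5\right) 4 = -20$)
$\frac{4697}{B - 3} = \frac{4697}{-20 - 3} = \frac{4697}{-23} = 4697 \left(- \frac{1}{23}\right) = - \frac{4697}{23}$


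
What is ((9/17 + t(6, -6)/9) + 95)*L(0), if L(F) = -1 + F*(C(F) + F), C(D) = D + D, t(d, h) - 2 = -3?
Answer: -14599/153 ≈ -95.418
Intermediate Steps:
t(d, h) = -1 (t(d, h) = 2 - 3 = -1)
C(D) = 2*D
L(F) = -1 + 3*F² (L(F) = -1 + F*(2*F + F) = -1 + F*(3*F) = -1 + 3*F²)
((9/17 + t(6, -6)/9) + 95)*L(0) = ((9/17 - 1/9) + 95)*(-1 + 3*0²) = ((9*(1/17) - 1*⅑) + 95)*(-1 + 3*0) = ((9/17 - ⅑) + 95)*(-1 + 0) = (64/153 + 95)*(-1) = (14599/153)*(-1) = -14599/153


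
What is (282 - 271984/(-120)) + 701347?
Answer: 10558433/15 ≈ 7.0390e+5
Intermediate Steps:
(282 - 271984/(-120)) + 701347 = (282 - 271984*(-1)/120) + 701347 = (282 - 764*(-89/30)) + 701347 = (282 + 33998/15) + 701347 = 38228/15 + 701347 = 10558433/15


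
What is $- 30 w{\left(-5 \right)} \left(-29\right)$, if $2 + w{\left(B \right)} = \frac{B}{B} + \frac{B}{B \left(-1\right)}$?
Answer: $-1740$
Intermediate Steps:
$w{\left(B \right)} = -2$ ($w{\left(B \right)} = -2 + \left(\frac{B}{B} + \frac{B}{B \left(-1\right)}\right) = -2 + \left(1 + \frac{B}{\left(-1\right) B}\right) = -2 + \left(1 + B \left(- \frac{1}{B}\right)\right) = -2 + \left(1 - 1\right) = -2 + 0 = -2$)
$- 30 w{\left(-5 \right)} \left(-29\right) = \left(-30\right) \left(-2\right) \left(-29\right) = 60 \left(-29\right) = -1740$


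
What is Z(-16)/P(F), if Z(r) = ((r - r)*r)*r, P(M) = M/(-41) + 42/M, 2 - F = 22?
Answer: 0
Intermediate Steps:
F = -20 (F = 2 - 1*22 = 2 - 22 = -20)
P(M) = 42/M - M/41 (P(M) = M*(-1/41) + 42/M = -M/41 + 42/M = 42/M - M/41)
Z(r) = 0 (Z(r) = (0*r)*r = 0*r = 0)
Z(-16)/P(F) = 0/(42/(-20) - 1/41*(-20)) = 0/(42*(-1/20) + 20/41) = 0/(-21/10 + 20/41) = 0/(-661/410) = 0*(-410/661) = 0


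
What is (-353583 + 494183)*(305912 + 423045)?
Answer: 102491354200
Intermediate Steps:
(-353583 + 494183)*(305912 + 423045) = 140600*728957 = 102491354200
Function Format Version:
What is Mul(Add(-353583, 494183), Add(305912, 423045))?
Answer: 102491354200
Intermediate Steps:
Mul(Add(-353583, 494183), Add(305912, 423045)) = Mul(140600, 728957) = 102491354200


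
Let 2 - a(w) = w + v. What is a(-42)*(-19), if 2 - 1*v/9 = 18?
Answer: -3572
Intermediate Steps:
v = -144 (v = 18 - 9*18 = 18 - 162 = -144)
a(w) = 146 - w (a(w) = 2 - (w - 144) = 2 - (-144 + w) = 2 + (144 - w) = 146 - w)
a(-42)*(-19) = (146 - 1*(-42))*(-19) = (146 + 42)*(-19) = 188*(-19) = -3572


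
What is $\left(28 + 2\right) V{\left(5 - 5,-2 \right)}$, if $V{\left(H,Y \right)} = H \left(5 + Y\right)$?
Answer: $0$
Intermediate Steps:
$\left(28 + 2\right) V{\left(5 - 5,-2 \right)} = \left(28 + 2\right) \left(5 - 5\right) \left(5 - 2\right) = 30 \cdot 0 \cdot 3 = 30 \cdot 0 = 0$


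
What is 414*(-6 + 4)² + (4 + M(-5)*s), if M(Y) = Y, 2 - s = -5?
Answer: 1625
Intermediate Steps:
s = 7 (s = 2 - 1*(-5) = 2 + 5 = 7)
414*(-6 + 4)² + (4 + M(-5)*s) = 414*(-6 + 4)² + (4 - 5*7) = 414*(-2)² + (4 - 35) = 414*4 - 31 = 1656 - 31 = 1625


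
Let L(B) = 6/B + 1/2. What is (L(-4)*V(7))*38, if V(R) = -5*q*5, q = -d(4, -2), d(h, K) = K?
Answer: 1900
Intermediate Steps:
L(B) = ½ + 6/B (L(B) = 6/B + 1*(½) = 6/B + ½ = ½ + 6/B)
q = 2 (q = -1*(-2) = 2)
V(R) = -50 (V(R) = -5*2*5 = -10*5 = -50)
(L(-4)*V(7))*38 = (((½)*(12 - 4)/(-4))*(-50))*38 = (((½)*(-¼)*8)*(-50))*38 = -1*(-50)*38 = 50*38 = 1900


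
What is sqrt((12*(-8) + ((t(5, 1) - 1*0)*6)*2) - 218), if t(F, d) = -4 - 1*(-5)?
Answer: I*sqrt(302) ≈ 17.378*I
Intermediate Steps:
t(F, d) = 1 (t(F, d) = -4 + 5 = 1)
sqrt((12*(-8) + ((t(5, 1) - 1*0)*6)*2) - 218) = sqrt((12*(-8) + ((1 - 1*0)*6)*2) - 218) = sqrt((-96 + ((1 + 0)*6)*2) - 218) = sqrt((-96 + (1*6)*2) - 218) = sqrt((-96 + 6*2) - 218) = sqrt((-96 + 12) - 218) = sqrt(-84 - 218) = sqrt(-302) = I*sqrt(302)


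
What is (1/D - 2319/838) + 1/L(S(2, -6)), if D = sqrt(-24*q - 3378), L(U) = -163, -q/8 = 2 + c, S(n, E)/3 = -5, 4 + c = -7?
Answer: -378835/136594 - I*sqrt(5106)/5106 ≈ -2.7734 - 0.013995*I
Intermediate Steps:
c = -11 (c = -4 - 7 = -11)
S(n, E) = -15 (S(n, E) = 3*(-5) = -15)
q = 72 (q = -8*(2 - 11) = -8*(-9) = 72)
D = I*sqrt(5106) (D = sqrt(-24*72 - 3378) = sqrt(-1728 - 3378) = sqrt(-5106) = I*sqrt(5106) ≈ 71.456*I)
(1/D - 2319/838) + 1/L(S(2, -6)) = (1/(I*sqrt(5106)) - 2319/838) + 1/(-163) = (-I*sqrt(5106)/5106 - 2319*1/838) - 1/163 = (-I*sqrt(5106)/5106 - 2319/838) - 1/163 = (-2319/838 - I*sqrt(5106)/5106) - 1/163 = -378835/136594 - I*sqrt(5106)/5106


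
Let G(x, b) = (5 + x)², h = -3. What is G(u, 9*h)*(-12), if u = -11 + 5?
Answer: -12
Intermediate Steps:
u = -6
G(u, 9*h)*(-12) = (5 - 6)²*(-12) = (-1)²*(-12) = 1*(-12) = -12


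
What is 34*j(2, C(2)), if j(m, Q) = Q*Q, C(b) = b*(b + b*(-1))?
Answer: 0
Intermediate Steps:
C(b) = 0 (C(b) = b*(b - b) = b*0 = 0)
j(m, Q) = Q**2
34*j(2, C(2)) = 34*0**2 = 34*0 = 0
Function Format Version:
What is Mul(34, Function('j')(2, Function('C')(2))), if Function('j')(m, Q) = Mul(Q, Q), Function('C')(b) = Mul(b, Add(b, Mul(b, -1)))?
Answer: 0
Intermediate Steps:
Function('C')(b) = 0 (Function('C')(b) = Mul(b, Add(b, Mul(-1, b))) = Mul(b, 0) = 0)
Function('j')(m, Q) = Pow(Q, 2)
Mul(34, Function('j')(2, Function('C')(2))) = Mul(34, Pow(0, 2)) = Mul(34, 0) = 0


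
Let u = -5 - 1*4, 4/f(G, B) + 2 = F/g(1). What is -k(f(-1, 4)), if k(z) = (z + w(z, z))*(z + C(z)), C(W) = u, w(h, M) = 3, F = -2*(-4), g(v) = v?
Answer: 275/9 ≈ 30.556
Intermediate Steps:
F = 8
f(G, B) = 2/3 (f(G, B) = 4/(-2 + 8/1) = 4/(-2 + 8*1) = 4/(-2 + 8) = 4/6 = 4*(1/6) = 2/3)
u = -9 (u = -5 - 4 = -9)
C(W) = -9
k(z) = (-9 + z)*(3 + z) (k(z) = (z + 3)*(z - 9) = (3 + z)*(-9 + z) = (-9 + z)*(3 + z))
-k(f(-1, 4)) = -(-27 + (2/3)**2 - 6*2/3) = -(-27 + 4/9 - 4) = -1*(-275/9) = 275/9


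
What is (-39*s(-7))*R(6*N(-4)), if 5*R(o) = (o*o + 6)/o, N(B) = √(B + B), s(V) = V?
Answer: 12831*I*√2/20 ≈ 907.29*I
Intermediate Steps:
N(B) = √2*√B (N(B) = √(2*B) = √2*√B)
R(o) = (6 + o²)/(5*o) (R(o) = ((o*o + 6)/o)/5 = ((o² + 6)/o)/5 = ((6 + o²)/o)/5 = (6 + o²)/(5*o))
(-39*s(-7))*R(6*N(-4)) = (-39*(-7))*((6 + (6*(√2*√(-4)))²)/(5*((6*(√2*√(-4)))))) = 273*((6 + (6*(√2*(2*I)))²)/(5*((6*(√2*(2*I)))))) = 273*((6 + (6*(2*I*√2))²)/(5*((6*(2*I*√2))))) = 273*((6 + (12*I*√2)²)/(5*((12*I*√2)))) = 273*((-I*√2/24)*(6 - 288)/5) = 273*((⅕)*(-I*√2/24)*(-282)) = 273*(47*I*√2/20) = 12831*I*√2/20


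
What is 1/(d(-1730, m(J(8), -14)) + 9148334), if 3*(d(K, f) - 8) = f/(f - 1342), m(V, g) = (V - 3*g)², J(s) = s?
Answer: 1737/15890671304 ≈ 1.0931e-7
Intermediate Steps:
d(K, f) = 8 + f/(3*(-1342 + f)) (d(K, f) = 8 + (f/(f - 1342))/3 = 8 + (f/(-1342 + f))/3 = 8 + f/(3*(-1342 + f)))
1/(d(-1730, m(J(8), -14)) + 9148334) = 1/((-32208 + 25*(8 - 3*(-14))²)/(3*(-1342 + (8 - 3*(-14))²)) + 9148334) = 1/((-32208 + 25*(8 + 42)²)/(3*(-1342 + (8 + 42)²)) + 9148334) = 1/((-32208 + 25*50²)/(3*(-1342 + 50²)) + 9148334) = 1/((-32208 + 25*2500)/(3*(-1342 + 2500)) + 9148334) = 1/((⅓)*(-32208 + 62500)/1158 + 9148334) = 1/((⅓)*(1/1158)*30292 + 9148334) = 1/(15146/1737 + 9148334) = 1/(15890671304/1737) = 1737/15890671304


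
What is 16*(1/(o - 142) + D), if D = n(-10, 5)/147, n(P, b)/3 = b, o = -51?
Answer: 14656/9457 ≈ 1.5498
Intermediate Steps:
n(P, b) = 3*b
D = 5/49 (D = (3*5)/147 = 15*(1/147) = 5/49 ≈ 0.10204)
16*(1/(o - 142) + D) = 16*(1/(-51 - 142) + 5/49) = 16*(1/(-193) + 5/49) = 16*(-1/193 + 5/49) = 16*(916/9457) = 14656/9457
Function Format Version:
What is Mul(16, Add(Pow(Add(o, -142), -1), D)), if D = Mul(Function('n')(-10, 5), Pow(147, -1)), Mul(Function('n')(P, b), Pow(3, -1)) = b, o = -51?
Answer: Rational(14656, 9457) ≈ 1.5498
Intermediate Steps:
Function('n')(P, b) = Mul(3, b)
D = Rational(5, 49) (D = Mul(Mul(3, 5), Pow(147, -1)) = Mul(15, Rational(1, 147)) = Rational(5, 49) ≈ 0.10204)
Mul(16, Add(Pow(Add(o, -142), -1), D)) = Mul(16, Add(Pow(Add(-51, -142), -1), Rational(5, 49))) = Mul(16, Add(Pow(-193, -1), Rational(5, 49))) = Mul(16, Add(Rational(-1, 193), Rational(5, 49))) = Mul(16, Rational(916, 9457)) = Rational(14656, 9457)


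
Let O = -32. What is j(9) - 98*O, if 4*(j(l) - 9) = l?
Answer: 12589/4 ≈ 3147.3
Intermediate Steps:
j(l) = 9 + l/4
j(9) - 98*O = (9 + (1/4)*9) - 98*(-32) = (9 + 9/4) + 3136 = 45/4 + 3136 = 12589/4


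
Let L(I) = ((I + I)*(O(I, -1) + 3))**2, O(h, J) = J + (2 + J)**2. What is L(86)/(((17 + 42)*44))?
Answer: 66564/649 ≈ 102.56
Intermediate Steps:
L(I) = 36*I**2 (L(I) = ((I + I)*((-1 + (2 - 1)**2) + 3))**2 = ((2*I)*((-1 + 1**2) + 3))**2 = ((2*I)*((-1 + 1) + 3))**2 = ((2*I)*(0 + 3))**2 = ((2*I)*3)**2 = (6*I)**2 = 36*I**2)
L(86)/(((17 + 42)*44)) = (36*86**2)/(((17 + 42)*44)) = (36*7396)/((59*44)) = 266256/2596 = 266256*(1/2596) = 66564/649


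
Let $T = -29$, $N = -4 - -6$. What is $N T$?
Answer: $-58$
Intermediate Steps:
$N = 2$ ($N = -4 + 6 = 2$)
$N T = 2 \left(-29\right) = -58$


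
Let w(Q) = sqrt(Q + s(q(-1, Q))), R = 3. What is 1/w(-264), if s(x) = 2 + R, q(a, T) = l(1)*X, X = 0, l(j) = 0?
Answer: -I*sqrt(259)/259 ≈ -0.062137*I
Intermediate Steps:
q(a, T) = 0 (q(a, T) = 0*0 = 0)
s(x) = 5 (s(x) = 2 + 3 = 5)
w(Q) = sqrt(5 + Q) (w(Q) = sqrt(Q + 5) = sqrt(5 + Q))
1/w(-264) = 1/(sqrt(5 - 264)) = 1/(sqrt(-259)) = 1/(I*sqrt(259)) = -I*sqrt(259)/259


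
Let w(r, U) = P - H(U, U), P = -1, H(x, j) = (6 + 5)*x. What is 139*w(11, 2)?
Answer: -3197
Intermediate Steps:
H(x, j) = 11*x
w(r, U) = -1 - 11*U
139*w(11, 2) = 139*(-1 - 11*2) = 139*(-1 - 22) = 139*(-23) = -3197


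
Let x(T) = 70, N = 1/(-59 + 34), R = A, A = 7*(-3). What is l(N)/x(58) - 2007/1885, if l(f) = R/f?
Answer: 24261/3770 ≈ 6.4353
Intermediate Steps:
A = -21
R = -21
N = -1/25 (N = 1/(-25) = -1/25 ≈ -0.040000)
l(f) = -21/f
l(N)/x(58) - 2007/1885 = -21/(-1/25)/70 - 2007/1885 = -21*(-25)*(1/70) - 2007*1/1885 = 525*(1/70) - 2007/1885 = 15/2 - 2007/1885 = 24261/3770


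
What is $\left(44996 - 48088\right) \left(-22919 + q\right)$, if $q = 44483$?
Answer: $-66675888$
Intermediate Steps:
$\left(44996 - 48088\right) \left(-22919 + q\right) = \left(44996 - 48088\right) \left(-22919 + 44483\right) = \left(-3092\right) 21564 = -66675888$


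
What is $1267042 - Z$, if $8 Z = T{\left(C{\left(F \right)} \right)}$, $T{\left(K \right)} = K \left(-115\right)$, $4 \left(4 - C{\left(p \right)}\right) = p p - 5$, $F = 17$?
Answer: $\frac{10128631}{8} \approx 1.2661 \cdot 10^{6}$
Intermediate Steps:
$C{\left(p \right)} = \frac{21}{4} - \frac{p^{2}}{4}$ ($C{\left(p \right)} = 4 - \frac{p p - 5}{4} = 4 - \frac{p^{2} - 5}{4} = 4 - \frac{-5 + p^{2}}{4} = 4 - \left(- \frac{5}{4} + \frac{p^{2}}{4}\right) = \frac{21}{4} - \frac{p^{2}}{4}$)
$T{\left(K \right)} = - 115 K$
$Z = \frac{7705}{8}$ ($Z = \frac{\left(-115\right) \left(\frac{21}{4} - \frac{17^{2}}{4}\right)}{8} = \frac{\left(-115\right) \left(\frac{21}{4} - \frac{289}{4}\right)}{8} = \frac{\left(-115\right) \left(-67\right)}{8} = \frac{1}{8} \cdot 7705 = \frac{7705}{8} \approx 963.13$)
$1267042 - Z = 1267042 - \frac{7705}{8} = \frac{10128631}{8}$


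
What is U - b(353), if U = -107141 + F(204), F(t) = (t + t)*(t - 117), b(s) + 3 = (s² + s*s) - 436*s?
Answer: -166952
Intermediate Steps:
b(s) = -3 - 436*s + 2*s² (b(s) = -3 + ((s² + s*s) - 436*s) = -3 + ((s² + s²) - 436*s) = -3 + (2*s² - 436*s) = -3 + (-436*s + 2*s²) = -3 - 436*s + 2*s²)
F(t) = 2*t*(-117 + t) (F(t) = (2*t)*(-117 + t) = 2*t*(-117 + t))
U = -71645 (U = -107141 + 2*204*(-117 + 204) = -107141 + 2*204*87 = -107141 + 35496 = -71645)
U - b(353) = -71645 - (-3 - 436*353 + 2*353²) = -71645 - (-3 - 153908 + 2*124609) = -71645 - (-3 - 153908 + 249218) = -71645 - 1*95307 = -71645 - 95307 = -166952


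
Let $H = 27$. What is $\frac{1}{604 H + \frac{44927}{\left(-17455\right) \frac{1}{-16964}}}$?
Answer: $\frac{17455}{1046797768} \approx 1.6675 \cdot 10^{-5}$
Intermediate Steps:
$\frac{1}{604 H + \frac{44927}{\left(-17455\right) \frac{1}{-16964}}} = \frac{1}{604 \cdot 27 + \frac{44927}{\left(-17455\right) \frac{1}{-16964}}} = \frac{1}{16308 + \frac{44927}{\left(-17455\right) \left(- \frac{1}{16964}\right)}} = \frac{1}{16308 + \frac{44927}{\frac{17455}{16964}}} = \frac{1}{16308 + 44927 \cdot \frac{16964}{17455}} = \frac{1}{16308 + \frac{762141628}{17455}} = \frac{1}{\frac{1046797768}{17455}} = \frac{17455}{1046797768}$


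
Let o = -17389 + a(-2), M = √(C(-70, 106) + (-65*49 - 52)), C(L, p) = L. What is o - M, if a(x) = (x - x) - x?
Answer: -17387 - I*√3307 ≈ -17387.0 - 57.507*I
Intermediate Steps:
a(x) = -x (a(x) = 0 - x = -x)
M = I*√3307 (M = √(-70 + (-65*49 - 52)) = √(-70 + (-3185 - 52)) = √(-70 - 3237) = √(-3307) = I*√3307 ≈ 57.507*I)
o = -17387 (o = -17389 - 1*(-2) = -17389 + 2 = -17387)
o - M = -17387 - I*√3307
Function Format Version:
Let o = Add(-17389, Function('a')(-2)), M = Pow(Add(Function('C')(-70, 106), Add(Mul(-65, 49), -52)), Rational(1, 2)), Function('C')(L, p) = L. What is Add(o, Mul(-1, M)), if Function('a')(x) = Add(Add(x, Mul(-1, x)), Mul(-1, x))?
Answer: Add(-17387, Mul(-1, I, Pow(3307, Rational(1, 2)))) ≈ Add(-17387., Mul(-57.507, I))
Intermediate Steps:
Function('a')(x) = Mul(-1, x) (Function('a')(x) = Add(0, Mul(-1, x)) = Mul(-1, x))
M = Mul(I, Pow(3307, Rational(1, 2))) (M = Pow(Add(-70, Add(Mul(-65, 49), -52)), Rational(1, 2)) = Pow(Add(-70, Add(-3185, -52)), Rational(1, 2)) = Pow(Add(-70, -3237), Rational(1, 2)) = Pow(-3307, Rational(1, 2)) = Mul(I, Pow(3307, Rational(1, 2))) ≈ Mul(57.507, I))
o = -17387 (o = Add(-17389, Mul(-1, -2)) = Add(-17389, 2) = -17387)
Add(o, Mul(-1, M)) = Add(-17387, Mul(-1, Mul(I, Pow(3307, Rational(1, 2))))) = Add(-17387, Mul(-1, I, Pow(3307, Rational(1, 2))))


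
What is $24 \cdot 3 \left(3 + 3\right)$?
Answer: $432$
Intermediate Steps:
$24 \cdot 3 \left(3 + 3\right) = 72 \cdot 6 = 432$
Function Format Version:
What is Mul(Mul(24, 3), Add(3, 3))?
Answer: 432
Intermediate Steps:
Mul(Mul(24, 3), Add(3, 3)) = Mul(72, 6) = 432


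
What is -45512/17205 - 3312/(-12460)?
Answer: -25504828/10718715 ≈ -2.3795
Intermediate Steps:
-45512/17205 - 3312/(-12460) = -45512*1/17205 - 3312*(-1/12460) = -45512/17205 + 828/3115 = -25504828/10718715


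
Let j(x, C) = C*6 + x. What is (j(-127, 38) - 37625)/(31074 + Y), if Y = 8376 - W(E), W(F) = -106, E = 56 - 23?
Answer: -9381/9889 ≈ -0.94863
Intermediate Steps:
E = 33
j(x, C) = x + 6*C (j(x, C) = 6*C + x = x + 6*C)
Y = 8482 (Y = 8376 - 1*(-106) = 8376 + 106 = 8482)
(j(-127, 38) - 37625)/(31074 + Y) = ((-127 + 6*38) - 37625)/(31074 + 8482) = ((-127 + 228) - 37625)/39556 = (101 - 37625)*(1/39556) = -37524*1/39556 = -9381/9889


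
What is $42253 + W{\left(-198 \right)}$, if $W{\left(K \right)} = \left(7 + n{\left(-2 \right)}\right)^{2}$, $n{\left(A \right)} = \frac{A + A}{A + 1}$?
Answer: $42374$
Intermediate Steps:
$n{\left(A \right)} = \frac{2 A}{1 + A}$
$W{\left(K \right)} = 121$ ($W{\left(K \right)} = \left(7 + 2 \left(-2\right) \frac{1}{1 - 2}\right)^{2} = \left(7 + 2 \left(-2\right) \frac{1}{-1}\right)^{2} = \left(7 + 2 \left(-2\right) \left(-1\right)\right)^{2} = \left(7 + 4\right)^{2} = 11^{2} = 121$)
$42253 + W{\left(-198 \right)} = 42253 + 121 = 42374$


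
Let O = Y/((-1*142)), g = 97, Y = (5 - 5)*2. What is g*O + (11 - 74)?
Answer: -63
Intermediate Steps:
Y = 0 (Y = 0*2 = 0)
O = 0 (O = 0/((-1*142)) = 0/(-142) = 0*(-1/142) = 0)
g*O + (11 - 74) = 97*0 + (11 - 74) = 0 - 63 = -63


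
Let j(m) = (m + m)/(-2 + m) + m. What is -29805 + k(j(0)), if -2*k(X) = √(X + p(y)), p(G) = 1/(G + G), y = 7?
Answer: -29805 - √14/28 ≈ -29805.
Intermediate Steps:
p(G) = 1/(2*G)
j(m) = m + 2*m/(-2 + m) (j(m) = (2*m)/(-2 + m) + m = 2*m/(-2 + m) + m = m + 2*m/(-2 + m))
k(X) = -√(1/14 + X)/2 (k(X) = -√(X + (½)/7)/2 = -√(X + (½)*(⅐))/2 = -√(X + 1/14)/2 = -√(1/14 + X)/2)
-29805 + k(j(0)) = -29805 - √(14 + 196*(0²/(-2 + 0)))/28 = -29805 - √(14 + 196*(0/(-2)))/28 = -29805 - √(14 + 196*(0*(-½)))/28 = -29805 - √(14 + 196*0)/28 = -29805 - √(14 + 0)/28 = -29805 - √14/28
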